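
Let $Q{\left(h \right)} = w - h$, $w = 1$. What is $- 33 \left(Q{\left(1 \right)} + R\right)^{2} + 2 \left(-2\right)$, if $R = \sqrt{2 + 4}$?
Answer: $-202$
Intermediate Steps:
$R = \sqrt{6} \approx 2.4495$
$Q{\left(h \right)} = 1 - h$
$- 33 \left(Q{\left(1 \right)} + R\right)^{2} + 2 \left(-2\right) = - 33 \left(\left(1 - 1\right) + \sqrt{6}\right)^{2} + 2 \left(-2\right) = - 33 \left(\left(1 - 1\right) + \sqrt{6}\right)^{2} - 4 = - 33 \left(0 + \sqrt{6}\right)^{2} - 4 = - 33 \left(\sqrt{6}\right)^{2} - 4 = \left(-33\right) 6 - 4 = -198 - 4 = -202$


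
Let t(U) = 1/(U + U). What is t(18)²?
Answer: 1/1296 ≈ 0.00077160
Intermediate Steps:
t(U) = 1/(2*U)
t(18)² = ((½)/18)² = ((½)*(1/18))² = (1/36)² = 1/1296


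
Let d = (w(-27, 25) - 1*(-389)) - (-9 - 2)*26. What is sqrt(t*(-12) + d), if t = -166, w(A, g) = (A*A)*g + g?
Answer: sqrt(20917) ≈ 144.63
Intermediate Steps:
w(A, g) = g + g*A**2 (w(A, g) = A**2*g + g = g*A**2 + g = g + g*A**2)
d = 18925 (d = (25*(1 + (-27)**2) - 1*(-389)) - (-9 - 2)*26 = (25*(1 + 729) + 389) - (-11)*26 = (25*730 + 389) - 1*(-286) = (18250 + 389) + 286 = 18639 + 286 = 18925)
sqrt(t*(-12) + d) = sqrt(-166*(-12) + 18925) = sqrt(1992 + 18925) = sqrt(20917)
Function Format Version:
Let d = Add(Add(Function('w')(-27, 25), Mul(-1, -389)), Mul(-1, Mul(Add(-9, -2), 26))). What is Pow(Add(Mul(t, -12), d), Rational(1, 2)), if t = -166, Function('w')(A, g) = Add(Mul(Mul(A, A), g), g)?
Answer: Pow(20917, Rational(1, 2)) ≈ 144.63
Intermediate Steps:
Function('w')(A, g) = Add(g, Mul(g, Pow(A, 2))) (Function('w')(A, g) = Add(Mul(Pow(A, 2), g), g) = Add(Mul(g, Pow(A, 2)), g) = Add(g, Mul(g, Pow(A, 2))))
d = 18925 (d = Add(Add(Mul(25, Add(1, Pow(-27, 2))), Mul(-1, -389)), Mul(-1, Mul(Add(-9, -2), 26))) = Add(Add(Mul(25, Add(1, 729)), 389), Mul(-1, Mul(-11, 26))) = Add(Add(Mul(25, 730), 389), Mul(-1, -286)) = Add(Add(18250, 389), 286) = Add(18639, 286) = 18925)
Pow(Add(Mul(t, -12), d), Rational(1, 2)) = Pow(Add(Mul(-166, -12), 18925), Rational(1, 2)) = Pow(Add(1992, 18925), Rational(1, 2)) = Pow(20917, Rational(1, 2))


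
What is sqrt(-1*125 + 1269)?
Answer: 2*sqrt(286) ≈ 33.823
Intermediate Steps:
sqrt(-1*125 + 1269) = sqrt(-125 + 1269) = sqrt(1144) = 2*sqrt(286)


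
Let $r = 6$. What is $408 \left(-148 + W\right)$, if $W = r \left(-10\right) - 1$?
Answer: $-85272$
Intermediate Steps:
$W = -61$ ($W = 6 \left(-10\right) - 1 = -60 - 1 = -61$)
$408 \left(-148 + W\right) = 408 \left(-148 - 61\right) = 408 \left(-209\right) = -85272$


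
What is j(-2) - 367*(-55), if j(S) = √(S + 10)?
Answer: 20185 + 2*√2 ≈ 20188.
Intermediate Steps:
j(S) = √(10 + S)
j(-2) - 367*(-55) = √(10 - 2) - 367*(-55) = √8 + 20185 = 2*√2 + 20185 = 20185 + 2*√2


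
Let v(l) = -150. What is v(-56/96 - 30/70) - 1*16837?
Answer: -16987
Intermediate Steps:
v(-56/96 - 30/70) - 1*16837 = -150 - 1*16837 = -150 - 16837 = -16987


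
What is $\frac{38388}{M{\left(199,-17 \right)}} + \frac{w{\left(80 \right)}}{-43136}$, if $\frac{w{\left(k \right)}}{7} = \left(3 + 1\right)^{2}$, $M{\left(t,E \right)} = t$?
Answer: $\frac{103492655}{536504} \approx 192.9$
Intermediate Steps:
$w{\left(k \right)} = 112$ ($w{\left(k \right)} = 7 \left(3 + 1\right)^{2} = 7 \cdot 4^{2} = 7 \cdot 16 = 112$)
$\frac{38388}{M{\left(199,-17 \right)}} + \frac{w{\left(80 \right)}}{-43136} = \frac{38388}{199} + \frac{112}{-43136} = 38388 \cdot \frac{1}{199} + 112 \left(- \frac{1}{43136}\right) = \frac{38388}{199} - \frac{7}{2696} = \frac{103492655}{536504}$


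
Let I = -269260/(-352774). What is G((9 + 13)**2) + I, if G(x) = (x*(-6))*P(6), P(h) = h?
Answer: -3073232458/176387 ≈ -17423.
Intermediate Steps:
I = 134630/176387 (I = -269260*(-1/352774) = 134630/176387 ≈ 0.76326)
G(x) = -36*x (G(x) = (x*(-6))*6 = -6*x*6 = -36*x)
G((9 + 13)**2) + I = -36*(9 + 13)**2 + 134630/176387 = -36*22**2 + 134630/176387 = -36*484 + 134630/176387 = -17424 + 134630/176387 = -3073232458/176387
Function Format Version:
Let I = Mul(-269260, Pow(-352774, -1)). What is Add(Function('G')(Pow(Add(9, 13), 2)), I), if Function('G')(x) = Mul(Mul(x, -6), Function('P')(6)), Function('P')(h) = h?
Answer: Rational(-3073232458, 176387) ≈ -17423.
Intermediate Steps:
I = Rational(134630, 176387) (I = Mul(-269260, Rational(-1, 352774)) = Rational(134630, 176387) ≈ 0.76326)
Function('G')(x) = Mul(-36, x) (Function('G')(x) = Mul(Mul(x, -6), 6) = Mul(Mul(-6, x), 6) = Mul(-36, x))
Add(Function('G')(Pow(Add(9, 13), 2)), I) = Add(Mul(-36, Pow(Add(9, 13), 2)), Rational(134630, 176387)) = Add(Mul(-36, Pow(22, 2)), Rational(134630, 176387)) = Add(Mul(-36, 484), Rational(134630, 176387)) = Add(-17424, Rational(134630, 176387)) = Rational(-3073232458, 176387)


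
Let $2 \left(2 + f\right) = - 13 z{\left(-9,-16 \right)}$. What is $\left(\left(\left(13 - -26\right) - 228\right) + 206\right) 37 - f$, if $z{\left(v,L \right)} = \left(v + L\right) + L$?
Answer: $\frac{729}{2} \approx 364.5$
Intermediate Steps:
$z{\left(v,L \right)} = v + 2 L$ ($z{\left(v,L \right)} = \left(L + v\right) + L = v + 2 L$)
$f = \frac{529}{2}$ ($f = -2 + \frac{\left(-13\right) \left(-9 + 2 \left(-16\right)\right)}{2} = -2 + \frac{\left(-13\right) \left(-9 - 32\right)}{2} = -2 + \frac{\left(-13\right) \left(-41\right)}{2} = -2 + \frac{1}{2} \cdot 533 = -2 + \frac{533}{2} = \frac{529}{2} \approx 264.5$)
$\left(\left(\left(13 - -26\right) - 228\right) + 206\right) 37 - f = \left(\left(\left(13 - -26\right) - 228\right) + 206\right) 37 - \frac{529}{2} = \left(\left(\left(13 + 26\right) - 228\right) + 206\right) 37 - \frac{529}{2} = \left(\left(39 - 228\right) + 206\right) 37 - \frac{529}{2} = \left(-189 + 206\right) 37 - \frac{529}{2} = 17 \cdot 37 - \frac{529}{2} = 629 - \frac{529}{2} = \frac{729}{2}$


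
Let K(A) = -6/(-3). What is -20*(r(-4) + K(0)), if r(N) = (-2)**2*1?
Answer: -120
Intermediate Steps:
r(N) = 4 (r(N) = 4*1 = 4)
K(A) = 2 (K(A) = -6*(-1/3) = 2)
-20*(r(-4) + K(0)) = -20*(4 + 2) = -20*6 = -120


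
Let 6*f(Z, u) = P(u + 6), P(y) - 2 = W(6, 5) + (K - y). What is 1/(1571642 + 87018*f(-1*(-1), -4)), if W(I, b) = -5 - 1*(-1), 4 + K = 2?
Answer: 1/1484624 ≈ 6.7357e-7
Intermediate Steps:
K = -2 (K = -4 + 2 = -2)
W(I, b) = -4 (W(I, b) = -5 + 1 = -4)
P(y) = -4 - y (P(y) = 2 + (-4 + (-2 - y)) = 2 + (-6 - y) = -4 - y)
f(Z, u) = -5/3 - u/6 (f(Z, u) = (-4 - (u + 6))/6 = (-4 - (6 + u))/6 = (-4 + (-6 - u))/6 = (-10 - u)/6 = -5/3 - u/6)
1/(1571642 + 87018*f(-1*(-1), -4)) = 1/(1571642 + 87018*(-5/3 - ⅙*(-4))) = 1/(1571642 + 87018*(-5/3 + ⅔)) = 1/(1571642 + 87018*(-1)) = 1/(1571642 - 87018) = 1/1484624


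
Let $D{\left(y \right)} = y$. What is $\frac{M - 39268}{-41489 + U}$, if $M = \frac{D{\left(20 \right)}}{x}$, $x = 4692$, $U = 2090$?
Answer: $\frac{46061359}{46215027} \approx 0.99667$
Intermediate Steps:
$M = \frac{5}{1173}$ ($M = \frac{20}{4692} = 20 \cdot \frac{1}{4692} = \frac{5}{1173} \approx 0.0042626$)
$\frac{M - 39268}{-41489 + U} = \frac{\frac{5}{1173} - 39268}{-41489 + 2090} = - \frac{46061359}{1173 \left(-39399\right)} = \left(- \frac{46061359}{1173}\right) \left(- \frac{1}{39399}\right) = \frac{46061359}{46215027}$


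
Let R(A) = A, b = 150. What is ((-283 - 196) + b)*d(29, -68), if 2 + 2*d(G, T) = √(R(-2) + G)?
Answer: 329 - 987*√3/2 ≈ -525.77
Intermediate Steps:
d(G, T) = -1 + √(-2 + G)/2
((-283 - 196) + b)*d(29, -68) = ((-283 - 196) + 150)*(-1 + √(-2 + 29)/2) = (-479 + 150)*(-1 + √27/2) = -329*(-1 + (3*√3)/2) = -329*(-1 + 3*√3/2) = 329 - 987*√3/2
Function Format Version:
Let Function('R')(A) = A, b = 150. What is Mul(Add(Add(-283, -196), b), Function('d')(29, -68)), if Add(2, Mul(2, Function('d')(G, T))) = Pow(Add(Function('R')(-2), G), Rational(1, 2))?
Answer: Add(329, Mul(Rational(-987, 2), Pow(3, Rational(1, 2)))) ≈ -525.77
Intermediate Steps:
Function('d')(G, T) = Add(-1, Mul(Rational(1, 2), Pow(Add(-2, G), Rational(1, 2))))
Mul(Add(Add(-283, -196), b), Function('d')(29, -68)) = Mul(Add(Add(-283, -196), 150), Add(-1, Mul(Rational(1, 2), Pow(Add(-2, 29), Rational(1, 2))))) = Mul(Add(-479, 150), Add(-1, Mul(Rational(1, 2), Pow(27, Rational(1, 2))))) = Mul(-329, Add(-1, Mul(Rational(1, 2), Mul(3, Pow(3, Rational(1, 2)))))) = Mul(-329, Add(-1, Mul(Rational(3, 2), Pow(3, Rational(1, 2))))) = Add(329, Mul(Rational(-987, 2), Pow(3, Rational(1, 2))))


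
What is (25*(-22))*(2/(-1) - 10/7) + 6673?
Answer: 59911/7 ≈ 8558.7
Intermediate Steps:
(25*(-22))*(2/(-1) - 10/7) + 6673 = -550*(2*(-1) - 10*⅐) + 6673 = -550*(-2 - 10/7) + 6673 = -550*(-24/7) + 6673 = 13200/7 + 6673 = 59911/7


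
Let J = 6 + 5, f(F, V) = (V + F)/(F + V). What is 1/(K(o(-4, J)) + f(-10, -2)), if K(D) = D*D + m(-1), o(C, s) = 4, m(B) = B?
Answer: 1/16 ≈ 0.062500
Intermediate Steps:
f(F, V) = 1 (f(F, V) = (F + V)/(F + V) = 1)
J = 11
K(D) = -1 + D² (K(D) = D*D - 1 = D² - 1 = -1 + D²)
1/(K(o(-4, J)) + f(-10, -2)) = 1/((-1 + 4²) + 1) = 1/((-1 + 16) + 1) = 1/(15 + 1) = 1/16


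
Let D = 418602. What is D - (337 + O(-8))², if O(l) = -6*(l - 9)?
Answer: 225881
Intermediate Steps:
O(l) = 54 - 6*l (O(l) = -6*(-9 + l) = 54 - 6*l)
D - (337 + O(-8))² = 418602 - (337 + (54 - 6*(-8)))² = 418602 - (337 + (54 + 48))² = 418602 - (337 + 102)² = 418602 - 1*439² = 418602 - 1*192721 = 418602 - 192721 = 225881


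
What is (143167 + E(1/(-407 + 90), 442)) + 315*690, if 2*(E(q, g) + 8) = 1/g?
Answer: 318689957/884 ≈ 3.6051e+5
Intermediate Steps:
E(q, g) = -8 + 1/(2*g)
(143167 + E(1/(-407 + 90), 442)) + 315*690 = (143167 + (-8 + (½)/442)) + 315*690 = (143167 + (-8 + (½)*(1/442))) + 217350 = (143167 + (-8 + 1/884)) + 217350 = (143167 - 7071/884) + 217350 = 126552557/884 + 217350 = 318689957/884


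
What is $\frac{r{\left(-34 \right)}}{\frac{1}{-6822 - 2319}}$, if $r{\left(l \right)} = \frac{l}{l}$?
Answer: $-9141$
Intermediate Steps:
$r{\left(l \right)} = 1$
$\frac{r{\left(-34 \right)}}{\frac{1}{-6822 - 2319}} = 1 \frac{1}{\frac{1}{-6822 - 2319}} = 1 \frac{1}{\frac{1}{-9141}} = 1 \frac{1}{- \frac{1}{9141}} = 1 \left(-9141\right) = -9141$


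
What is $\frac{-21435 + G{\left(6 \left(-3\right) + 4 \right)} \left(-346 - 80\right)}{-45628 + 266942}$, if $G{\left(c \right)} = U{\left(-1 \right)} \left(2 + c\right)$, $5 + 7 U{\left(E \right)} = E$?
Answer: $- \frac{180717}{1549198} \approx -0.11665$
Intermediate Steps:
$U{\left(E \right)} = - \frac{5}{7} + \frac{E}{7}$
$G{\left(c \right)} = - \frac{12}{7} - \frac{6 c}{7}$ ($G{\left(c \right)} = \left(- \frac{5}{7} + \frac{1}{7} \left(-1\right)\right) \left(2 + c\right) = \left(- \frac{5}{7} - \frac{1}{7}\right) \left(2 + c\right) = - \frac{6 \left(2 + c\right)}{7} = - \frac{12}{7} - \frac{6 c}{7}$)
$\frac{-21435 + G{\left(6 \left(-3\right) + 4 \right)} \left(-346 - 80\right)}{-45628 + 266942} = \frac{-21435 + \left(- \frac{12}{7} - \frac{6 \left(6 \left(-3\right) + 4\right)}{7}\right) \left(-346 - 80\right)}{-45628 + 266942} = \frac{-21435 + \left(- \frac{12}{7} - \frac{6 \left(-18 + 4\right)}{7}\right) \left(-426\right)}{221314} = \left(-21435 + \left(- \frac{12}{7} - -12\right) \left(-426\right)\right) \frac{1}{221314} = \left(-21435 + \left(- \frac{12}{7} + 12\right) \left(-426\right)\right) \frac{1}{221314} = \left(-21435 + \frac{72}{7} \left(-426\right)\right) \frac{1}{221314} = \left(-21435 - \frac{30672}{7}\right) \frac{1}{221314} = \left(- \frac{180717}{7}\right) \frac{1}{221314} = - \frac{180717}{1549198}$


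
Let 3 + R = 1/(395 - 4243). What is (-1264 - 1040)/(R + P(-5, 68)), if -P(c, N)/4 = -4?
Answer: -8865792/50023 ≈ -177.23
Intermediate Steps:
R = -11545/3848 (R = -3 + 1/(395 - 4243) = -3 + 1/(-3848) = -3 - 1/3848 = -11545/3848 ≈ -3.0003)
P(c, N) = 16 (P(c, N) = -4*(-4) = 16)
(-1264 - 1040)/(R + P(-5, 68)) = (-1264 - 1040)/(-11545/3848 + 16) = -2304/50023/3848 = -2304*3848/50023 = -8865792/50023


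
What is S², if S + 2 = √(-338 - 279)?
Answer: (2 - I*√617)² ≈ -613.0 - 99.358*I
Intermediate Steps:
S = -2 + I*√617 (S = -2 + √(-338 - 279) = -2 + √(-617) = -2 + I*√617 ≈ -2.0 + 24.839*I)
S² = (-2 + I*√617)²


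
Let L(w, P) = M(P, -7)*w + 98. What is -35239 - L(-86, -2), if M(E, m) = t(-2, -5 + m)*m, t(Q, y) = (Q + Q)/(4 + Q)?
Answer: -34133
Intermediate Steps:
t(Q, y) = 2*Q/(4 + Q) (t(Q, y) = (2*Q)/(4 + Q) = 2*Q/(4 + Q))
M(E, m) = -2*m (M(E, m) = (2*(-2)/(4 - 2))*m = (2*(-2)/2)*m = (2*(-2)*(½))*m = -2*m)
L(w, P) = 98 + 14*w (L(w, P) = (-2*(-7))*w + 98 = 14*w + 98 = 98 + 14*w)
-35239 - L(-86, -2) = -35239 - (98 + 14*(-86)) = -35239 - (98 - 1204) = -35239 - 1*(-1106) = -35239 + 1106 = -34133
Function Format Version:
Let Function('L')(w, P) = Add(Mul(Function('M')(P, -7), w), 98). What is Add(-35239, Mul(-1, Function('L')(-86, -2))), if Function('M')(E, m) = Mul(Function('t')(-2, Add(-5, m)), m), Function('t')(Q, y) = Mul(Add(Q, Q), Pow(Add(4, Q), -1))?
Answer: -34133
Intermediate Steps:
Function('t')(Q, y) = Mul(2, Q, Pow(Add(4, Q), -1)) (Function('t')(Q, y) = Mul(Mul(2, Q), Pow(Add(4, Q), -1)) = Mul(2, Q, Pow(Add(4, Q), -1)))
Function('M')(E, m) = Mul(-2, m) (Function('M')(E, m) = Mul(Mul(2, -2, Pow(Add(4, -2), -1)), m) = Mul(Mul(2, -2, Pow(2, -1)), m) = Mul(Mul(2, -2, Rational(1, 2)), m) = Mul(-2, m))
Function('L')(w, P) = Add(98, Mul(14, w)) (Function('L')(w, P) = Add(Mul(Mul(-2, -7), w), 98) = Add(Mul(14, w), 98) = Add(98, Mul(14, w)))
Add(-35239, Mul(-1, Function('L')(-86, -2))) = Add(-35239, Mul(-1, Add(98, Mul(14, -86)))) = Add(-35239, Mul(-1, Add(98, -1204))) = Add(-35239, Mul(-1, -1106)) = Add(-35239, 1106) = -34133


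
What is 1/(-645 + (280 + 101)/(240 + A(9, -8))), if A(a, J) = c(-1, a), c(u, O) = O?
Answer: -83/53408 ≈ -0.0015541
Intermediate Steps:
A(a, J) = a
1/(-645 + (280 + 101)/(240 + A(9, -8))) = 1/(-645 + (280 + 101)/(240 + 9)) = 1/(-645 + 381/249) = 1/(-645 + 381*(1/249)) = 1/(-645 + 127/83) = 1/(-53408/83) = -83/53408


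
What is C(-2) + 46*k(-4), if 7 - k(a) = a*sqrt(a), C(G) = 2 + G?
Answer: 322 + 368*I ≈ 322.0 + 368.0*I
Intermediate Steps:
k(a) = 7 - a**(3/2) (k(a) = 7 - a*sqrt(a) = 7 - a**(3/2))
C(-2) + 46*k(-4) = (2 - 2) + 46*(7 - (-4)**(3/2)) = 0 + 46*(7 - (-8)*I) = 0 + 46*(7 + 8*I) = 0 + (322 + 368*I) = 322 + 368*I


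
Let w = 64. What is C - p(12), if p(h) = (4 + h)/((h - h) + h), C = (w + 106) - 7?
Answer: 485/3 ≈ 161.67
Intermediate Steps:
C = 163 (C = (64 + 106) - 7 = 170 - 7 = 163)
p(h) = (4 + h)/h (p(h) = (4 + h)/(0 + h) = (4 + h)/h)
C - p(12) = 163 - (4 + 12)/12 = 163 - 16/12 = 163 - 1*4/3 = 163 - 4/3 = 485/3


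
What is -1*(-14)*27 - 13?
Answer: 365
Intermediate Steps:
-1*(-14)*27 - 13 = 14*27 - 13 = 378 - 13 = 365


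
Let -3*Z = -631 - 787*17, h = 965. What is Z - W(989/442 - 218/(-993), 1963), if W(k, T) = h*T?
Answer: -1889625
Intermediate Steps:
Z = 4670 (Z = -(-631 - 787*17)/3 = -(-631 - 13379)/3 = -⅓*(-14010) = 4670)
W(k, T) = 965*T
Z - W(989/442 - 218/(-993), 1963) = 4670 - 965*1963 = 4670 - 1*1894295 = 4670 - 1894295 = -1889625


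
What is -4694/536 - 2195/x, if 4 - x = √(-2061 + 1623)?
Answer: -1709289/60836 - 2195*I*√438/454 ≈ -28.097 - 101.18*I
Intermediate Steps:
x = 4 - I*√438 (x = 4 - √(-2061 + 1623) = 4 - √(-438) = 4 - I*√438 ≈ 4.0 - 20.928*I)
-4694/536 - 2195/x = -4694/536 - 2195/(4 - I*√438) = -4694*1/536 - 2195/(4 - I*√438) = -2347/268 - 2195/(4 - I*√438)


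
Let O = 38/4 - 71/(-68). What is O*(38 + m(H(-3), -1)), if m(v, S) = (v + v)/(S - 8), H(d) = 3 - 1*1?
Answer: 40391/102 ≈ 395.99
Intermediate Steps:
O = 717/68 (O = 38*(¼) - 71*(-1/68) = 19/2 + 71/68 = 717/68 ≈ 10.544)
H(d) = 2 (H(d) = 3 - 1 = 2)
m(v, S) = 2*v/(-8 + S) (m(v, S) = (2*v)/(-8 + S) = 2*v/(-8 + S))
O*(38 + m(H(-3), -1)) = 717*(38 + 2*2/(-8 - 1))/68 = 717*(38 + 2*2/(-9))/68 = 717*(38 + 2*2*(-⅑))/68 = 717*(38 - 4/9)/68 = (717/68)*(338/9) = 40391/102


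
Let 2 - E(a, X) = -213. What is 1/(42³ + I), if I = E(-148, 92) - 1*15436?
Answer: 1/58867 ≈ 1.6987e-5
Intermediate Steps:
E(a, X) = 215 (E(a, X) = 2 - 1*(-213) = 2 + 213 = 215)
I = -15221 (I = 215 - 1*15436 = 215 - 15436 = -15221)
1/(42³ + I) = 1/(42³ - 15221) = 1/(74088 - 15221) = 1/58867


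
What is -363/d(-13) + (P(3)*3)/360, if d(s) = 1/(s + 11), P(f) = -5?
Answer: 17423/24 ≈ 725.96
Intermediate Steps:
d(s) = 1/(11 + s)
-363/d(-13) + (P(3)*3)/360 = -363/(1/(11 - 13)) - 5*3/360 = -363/(1/(-2)) - 15*1/360 = -363/(-½) - 1/24 = -363*(-2) - 1/24 = 726 - 1/24 = 17423/24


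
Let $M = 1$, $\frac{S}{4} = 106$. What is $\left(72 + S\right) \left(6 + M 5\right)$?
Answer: $5456$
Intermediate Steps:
$S = 424$ ($S = 4 \cdot 106 = 424$)
$\left(72 + S\right) \left(6 + M 5\right) = \left(72 + 424\right) \left(6 + 1 \cdot 5\right) = 496 \left(6 + 5\right) = 496 \cdot 11 = 5456$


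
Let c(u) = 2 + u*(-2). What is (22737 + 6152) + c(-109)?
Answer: 29109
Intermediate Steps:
c(u) = 2 - 2*u
(22737 + 6152) + c(-109) = (22737 + 6152) + (2 - 2*(-109)) = 28889 + (2 + 218) = 28889 + 220 = 29109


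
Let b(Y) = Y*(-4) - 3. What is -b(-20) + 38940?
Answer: 38863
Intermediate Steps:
b(Y) = -3 - 4*Y (b(Y) = -4*Y - 3 = -3 - 4*Y)
-b(-20) + 38940 = -(-3 - 4*(-20)) + 38940 = -(-3 + 80) + 38940 = -1*77 + 38940 = -77 + 38940 = 38863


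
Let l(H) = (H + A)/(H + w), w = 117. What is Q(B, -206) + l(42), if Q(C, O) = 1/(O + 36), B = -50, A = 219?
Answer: 14737/9010 ≈ 1.6356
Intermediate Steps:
l(H) = (219 + H)/(117 + H) (l(H) = (H + 219)/(H + 117) = (219 + H)/(117 + H))
Q(C, O) = 1/(36 + O)
Q(B, -206) + l(42) = 1/(36 - 206) + (219 + 42)/(117 + 42) = 1/(-170) + 261/159 = -1/170 + (1/159)*261 = -1/170 + 87/53 = 14737/9010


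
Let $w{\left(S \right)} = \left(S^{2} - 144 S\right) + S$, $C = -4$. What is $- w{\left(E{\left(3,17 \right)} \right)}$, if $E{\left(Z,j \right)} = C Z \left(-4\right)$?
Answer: $4560$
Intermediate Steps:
$E{\left(Z,j \right)} = 16 Z$ ($E{\left(Z,j \right)} = - 4 Z \left(-4\right) = 16 Z$)
$w{\left(S \right)} = S^{2} - 143 S$
$- w{\left(E{\left(3,17 \right)} \right)} = - 16 \cdot 3 \left(-143 + 16 \cdot 3\right) = - 48 \left(-143 + 48\right) = - 48 \left(-95\right) = \left(-1\right) \left(-4560\right) = 4560$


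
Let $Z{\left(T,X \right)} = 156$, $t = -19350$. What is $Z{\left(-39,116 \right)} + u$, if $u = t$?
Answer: $-19194$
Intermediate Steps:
$u = -19350$
$Z{\left(-39,116 \right)} + u = 156 - 19350 = -19194$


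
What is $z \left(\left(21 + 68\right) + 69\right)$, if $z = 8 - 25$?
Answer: $-2686$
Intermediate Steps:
$z = -17$
$z \left(\left(21 + 68\right) + 69\right) = - 17 \left(\left(21 + 68\right) + 69\right) = - 17 \left(89 + 69\right) = \left(-17\right) 158 = -2686$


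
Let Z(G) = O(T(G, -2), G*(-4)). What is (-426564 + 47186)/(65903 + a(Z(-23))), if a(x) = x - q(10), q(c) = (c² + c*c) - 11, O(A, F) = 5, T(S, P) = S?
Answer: -379378/65719 ≈ -5.7727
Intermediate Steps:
Z(G) = 5
q(c) = -11 + 2*c² (q(c) = (c² + c²) - 11 = 2*c² - 11 = -11 + 2*c²)
a(x) = -189 + x (a(x) = x - (-11 + 2*10²) = x - (-11 + 2*100) = x - (-11 + 200) = x - 1*189 = x - 189 = -189 + x)
(-426564 + 47186)/(65903 + a(Z(-23))) = (-426564 + 47186)/(65903 + (-189 + 5)) = -379378/(65903 - 184) = -379378/65719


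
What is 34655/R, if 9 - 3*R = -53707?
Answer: 103965/53716 ≈ 1.9355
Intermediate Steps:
R = 53716/3 (R = 3 - ⅓*(-53707) = 3 + 53707/3 = 53716/3 ≈ 17905.)
34655/R = 34655/(53716/3) = 34655*(3/53716) = 103965/53716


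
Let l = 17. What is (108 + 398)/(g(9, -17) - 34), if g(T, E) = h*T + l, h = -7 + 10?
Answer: 253/5 ≈ 50.600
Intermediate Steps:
h = 3
g(T, E) = 17 + 3*T (g(T, E) = 3*T + 17 = 17 + 3*T)
(108 + 398)/(g(9, -17) - 34) = (108 + 398)/((17 + 3*9) - 34) = 506/((17 + 27) - 34) = 506/(44 - 34) = 506/10 = 506*(⅒) = 253/5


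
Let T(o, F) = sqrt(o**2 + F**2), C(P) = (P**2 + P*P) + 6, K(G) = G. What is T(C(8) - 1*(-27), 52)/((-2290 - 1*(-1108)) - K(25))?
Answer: -5*sqrt(1145)/1207 ≈ -0.14017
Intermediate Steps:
C(P) = 6 + 2*P**2 (C(P) = (P**2 + P**2) + 6 = 2*P**2 + 6 = 6 + 2*P**2)
T(o, F) = sqrt(F**2 + o**2)
T(C(8) - 1*(-27), 52)/((-2290 - 1*(-1108)) - K(25)) = sqrt(52**2 + ((6 + 2*8**2) - 1*(-27))**2)/((-2290 - 1*(-1108)) - 1*25) = sqrt(2704 + ((6 + 2*64) + 27)**2)/((-2290 + 1108) - 25) = sqrt(2704 + ((6 + 128) + 27)**2)/(-1182 - 25) = sqrt(2704 + (134 + 27)**2)/(-1207) = sqrt(2704 + 161**2)*(-1/1207) = sqrt(2704 + 25921)*(-1/1207) = sqrt(28625)*(-1/1207) = (5*sqrt(1145))*(-1/1207) = -5*sqrt(1145)/1207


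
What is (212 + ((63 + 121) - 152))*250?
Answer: 61000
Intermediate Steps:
(212 + ((63 + 121) - 152))*250 = (212 + (184 - 152))*250 = (212 + 32)*250 = 244*250 = 61000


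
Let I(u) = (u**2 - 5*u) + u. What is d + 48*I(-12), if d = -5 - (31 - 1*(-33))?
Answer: 9147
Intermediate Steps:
d = -69 (d = -5 - (31 + 33) = -5 - 1*64 = -5 - 64 = -69)
I(u) = u**2 - 4*u
d + 48*I(-12) = -69 + 48*(-12*(-4 - 12)) = -69 + 48*(-12*(-16)) = -69 + 48*192 = -69 + 9216 = 9147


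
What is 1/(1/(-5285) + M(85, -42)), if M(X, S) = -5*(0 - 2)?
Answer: 5285/52849 ≈ 0.10000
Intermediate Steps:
M(X, S) = 10 (M(X, S) = -5*(-2) = 10)
1/(1/(-5285) + M(85, -42)) = 1/(1/(-5285) + 10) = 1/(-1/5285 + 10) = 1/(52849/5285) = 5285/52849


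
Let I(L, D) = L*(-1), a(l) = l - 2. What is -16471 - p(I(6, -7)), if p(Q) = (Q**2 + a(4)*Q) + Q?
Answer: -16489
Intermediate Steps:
a(l) = -2 + l
I(L, D) = -L
p(Q) = Q**2 + 3*Q (p(Q) = (Q**2 + (-2 + 4)*Q) + Q = (Q**2 + 2*Q) + Q = Q**2 + 3*Q)
-16471 - p(I(6, -7)) = -16471 - (-1*6)*(3 - 1*6) = -16471 - (-6)*(3 - 6) = -16471 - (-6)*(-3) = -16471 - 1*18 = -16471 - 18 = -16489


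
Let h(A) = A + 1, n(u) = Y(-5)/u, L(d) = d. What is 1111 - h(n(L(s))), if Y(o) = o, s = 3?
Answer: 3335/3 ≈ 1111.7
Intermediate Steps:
n(u) = -5/u
h(A) = 1 + A
1111 - h(n(L(s))) = 1111 - (1 - 5/3) = 1111 - 1*(-⅔) = 1111 + ⅔ = 3335/3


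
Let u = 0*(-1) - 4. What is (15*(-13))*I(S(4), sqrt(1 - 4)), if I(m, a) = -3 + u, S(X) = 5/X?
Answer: 1365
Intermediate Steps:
u = -4 (u = 0 - 4 = -4)
I(m, a) = -7 (I(m, a) = -3 - 4 = -7)
(15*(-13))*I(S(4), sqrt(1 - 4)) = (15*(-13))*(-7) = -195*(-7) = 1365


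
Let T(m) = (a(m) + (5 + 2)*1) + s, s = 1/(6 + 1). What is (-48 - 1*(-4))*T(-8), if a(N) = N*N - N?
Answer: -24376/7 ≈ -3482.3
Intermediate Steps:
a(N) = N² - N
s = ⅐ (s = 1/7 = ⅐ ≈ 0.14286)
T(m) = 50/7 + m*(-1 + m) (T(m) = (m*(-1 + m) + (5 + 2)*1) + ⅐ = (m*(-1 + m) + 7*1) + ⅐ = (m*(-1 + m) + 7) + ⅐ = (7 + m*(-1 + m)) + ⅐ = 50/7 + m*(-1 + m))
(-48 - 1*(-4))*T(-8) = (-48 - 1*(-4))*(50/7 + (-8)² - 1*(-8)) = (-48 + 4)*(50/7 + 64 + 8) = -44*554/7 = -24376/7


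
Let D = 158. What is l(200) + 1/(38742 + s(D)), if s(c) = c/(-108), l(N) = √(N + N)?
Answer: 41839834/2091989 ≈ 20.000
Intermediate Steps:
l(N) = √2*√N (l(N) = √(2*N) = √2*√N)
s(c) = -c/108 (s(c) = c*(-1/108) = -c/108)
l(200) + 1/(38742 + s(D)) = √2*√200 + 1/(38742 - 1/108*158) = √2*(10*√2) + 1/(38742 - 79/54) = 20 + 1/(2091989/54) = 20 + 54/2091989 = 41839834/2091989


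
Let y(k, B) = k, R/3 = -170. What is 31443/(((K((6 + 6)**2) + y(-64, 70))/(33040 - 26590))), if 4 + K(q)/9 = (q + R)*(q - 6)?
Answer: -101403675/227336 ≈ -446.05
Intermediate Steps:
R = -510 (R = 3*(-170) = -510)
K(q) = -36 + 9*(-510 + q)*(-6 + q) (K(q) = -36 + 9*((q - 510)*(q - 6)) = -36 + 9*((-510 + q)*(-6 + q)) = -36 + 9*(-510 + q)*(-6 + q))
31443/(((K((6 + 6)**2) + y(-64, 70))/(33040 - 26590))) = 31443/((((27504 - 4644*(6 + 6)**2 + 9*((6 + 6)**2)**2) - 64)/(33040 - 26590))) = 31443/((((27504 - 4644*12**2 + 9*(12**2)**2) - 64)/6450)) = 31443/((((27504 - 4644*144 + 9*144**2) - 64)*(1/6450))) = 31443/((((27504 - 668736 + 9*20736) - 64)*(1/6450))) = 31443/((((27504 - 668736 + 186624) - 64)*(1/6450))) = 31443/(((-454608 - 64)*(1/6450))) = 31443/((-454672*1/6450)) = 31443/(-227336/3225) = 31443*(-3225/227336) = -101403675/227336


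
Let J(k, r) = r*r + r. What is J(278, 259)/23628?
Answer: 16835/5907 ≈ 2.8500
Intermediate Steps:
J(k, r) = r + r² (J(k, r) = r² + r = r + r²)
J(278, 259)/23628 = (259*(1 + 259))/23628 = (259*260)*(1/23628) = 67340*(1/23628) = 16835/5907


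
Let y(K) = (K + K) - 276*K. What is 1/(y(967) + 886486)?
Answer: 1/621528 ≈ 1.6089e-6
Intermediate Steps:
y(K) = -274*K (y(K) = 2*K - 276*K = -274*K)
1/(y(967) + 886486) = 1/(-274*967 + 886486) = 1/(-264958 + 886486) = 1/621528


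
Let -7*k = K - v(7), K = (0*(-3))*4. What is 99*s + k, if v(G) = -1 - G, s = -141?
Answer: -97721/7 ≈ -13960.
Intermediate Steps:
K = 0 (K = 0*4 = 0)
k = -8/7 (k = -(0 - (-1 - 1*7))/7 = -(0 - (-1 - 7))/7 = -(0 - 1*(-8))/7 = -(0 + 8)/7 = -1/7*8 = -8/7 ≈ -1.1429)
99*s + k = 99*(-141) - 8/7 = -13959 - 8/7 = -97721/7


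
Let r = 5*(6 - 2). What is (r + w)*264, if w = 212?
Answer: 61248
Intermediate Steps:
r = 20 (r = 5*4 = 20)
(r + w)*264 = (20 + 212)*264 = 232*264 = 61248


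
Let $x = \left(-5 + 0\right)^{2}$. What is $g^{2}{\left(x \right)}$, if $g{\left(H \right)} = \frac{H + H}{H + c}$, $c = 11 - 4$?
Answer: $\frac{625}{256} \approx 2.4414$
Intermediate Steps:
$c = 7$
$x = 25$ ($x = \left(-5\right)^{2} = 25$)
$g{\left(H \right)} = \frac{2 H}{7 + H}$ ($g{\left(H \right)} = \frac{H + H}{H + 7} = \frac{2 H}{7 + H}$)
$g^{2}{\left(x \right)} = \left(2 \cdot 25 \frac{1}{7 + 25}\right)^{2} = \left(2 \cdot 25 \cdot \frac{1}{32}\right)^{2} = \left(\frac{25}{16}\right)^{2} = \frac{625}{256}$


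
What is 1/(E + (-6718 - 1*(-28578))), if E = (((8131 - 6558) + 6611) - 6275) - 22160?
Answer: 1/1609 ≈ 0.00062150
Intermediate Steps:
E = -20251 (E = ((1573 + 6611) - 6275) - 22160 = (8184 - 6275) - 22160 = 1909 - 22160 = -20251)
1/(E + (-6718 - 1*(-28578))) = 1/(-20251 + (-6718 - 1*(-28578))) = 1/(-20251 + (-6718 + 28578)) = 1/(-20251 + 21860) = 1/1609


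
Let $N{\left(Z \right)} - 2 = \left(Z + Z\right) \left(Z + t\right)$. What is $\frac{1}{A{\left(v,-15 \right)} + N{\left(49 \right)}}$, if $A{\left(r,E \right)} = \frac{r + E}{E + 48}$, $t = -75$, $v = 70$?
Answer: $- \frac{3}{7633} \approx -0.00039303$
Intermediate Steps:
$A{\left(r,E \right)} = \frac{E + r}{48 + E}$
$N{\left(Z \right)} = 2 + 2 Z \left(-75 + Z\right)$ ($N{\left(Z \right)} = 2 + \left(Z + Z\right) \left(Z - 75\right) = 2 + 2 Z \left(-75 + Z\right)$)
$\frac{1}{A{\left(v,-15 \right)} + N{\left(49 \right)}} = \frac{1}{\frac{-15 + 70}{48 - 15} + \left(2 - 7350 + 2 \cdot 49^{2}\right)} = \frac{1}{\frac{1}{33} \cdot 55 + \left(2 - 7350 + 2 \cdot 2401\right)} = \frac{1}{\frac{1}{33} \cdot 55 + \left(2 - 7350 + 4802\right)} = \frac{1}{\frac{5}{3} - 2546} = \frac{1}{- \frac{7633}{3}} = - \frac{3}{7633}$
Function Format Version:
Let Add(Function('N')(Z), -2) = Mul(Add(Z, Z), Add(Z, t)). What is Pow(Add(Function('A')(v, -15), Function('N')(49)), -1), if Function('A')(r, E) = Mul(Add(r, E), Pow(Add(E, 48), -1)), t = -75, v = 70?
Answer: Rational(-3, 7633) ≈ -0.00039303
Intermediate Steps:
Function('A')(r, E) = Mul(Pow(Add(48, E), -1), Add(E, r)) (Function('A')(r, E) = Mul(Add(E, r), Pow(Add(48, E), -1)) = Mul(Pow(Add(48, E), -1), Add(E, r)))
Function('N')(Z) = Add(2, Mul(2, Z, Add(-75, Z))) (Function('N')(Z) = Add(2, Mul(Add(Z, Z), Add(Z, -75))) = Add(2, Mul(Mul(2, Z), Add(-75, Z))) = Add(2, Mul(2, Z, Add(-75, Z))))
Pow(Add(Function('A')(v, -15), Function('N')(49)), -1) = Pow(Add(Mul(Pow(Add(48, -15), -1), Add(-15, 70)), Add(2, Mul(-150, 49), Mul(2, Pow(49, 2)))), -1) = Pow(Add(Mul(Pow(33, -1), 55), Add(2, -7350, Mul(2, 2401))), -1) = Pow(Add(Mul(Rational(1, 33), 55), Add(2, -7350, 4802)), -1) = Pow(Add(Rational(5, 3), -2546), -1) = Pow(Rational(-7633, 3), -1) = Rational(-3, 7633)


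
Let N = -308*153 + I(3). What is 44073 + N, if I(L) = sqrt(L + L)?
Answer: -3051 + sqrt(6) ≈ -3048.6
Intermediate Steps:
I(L) = sqrt(2)*sqrt(L) (I(L) = sqrt(2*L) = sqrt(2)*sqrt(L))
N = -47124 + sqrt(6) (N = -308*153 + sqrt(2)*sqrt(3) = -47124 + sqrt(6) ≈ -47122.)
44073 + N = 44073 + (-47124 + sqrt(6)) = -3051 + sqrt(6)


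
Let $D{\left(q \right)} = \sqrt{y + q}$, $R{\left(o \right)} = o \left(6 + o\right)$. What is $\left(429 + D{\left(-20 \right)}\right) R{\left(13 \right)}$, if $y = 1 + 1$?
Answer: $105963 + 741 i \sqrt{2} \approx 1.0596 \cdot 10^{5} + 1047.9 i$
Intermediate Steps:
$y = 2$
$D{\left(q \right)} = \sqrt{2 + q}$
$\left(429 + D{\left(-20 \right)}\right) R{\left(13 \right)} = \left(429 + \sqrt{2 - 20}\right) 13 \left(6 + 13\right) = \left(429 + \sqrt{-18}\right) 13 \cdot 19 = \left(429 + 3 i \sqrt{2}\right) 247 = 105963 + 741 i \sqrt{2}$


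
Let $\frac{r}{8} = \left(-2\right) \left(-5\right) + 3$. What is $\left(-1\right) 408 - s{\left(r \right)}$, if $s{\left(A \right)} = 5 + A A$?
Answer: $-11229$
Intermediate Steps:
$r = 104$ ($r = 8 \left(\left(-2\right) \left(-5\right) + 3\right) = 8 \left(10 + 3\right) = 8 \cdot 13 = 104$)
$s{\left(A \right)} = 5 + A^{2}$
$\left(-1\right) 408 - s{\left(r \right)} = \left(-1\right) 408 - \left(5 + 104^{2}\right) = -408 - \left(5 + 10816\right) = -408 - 10821 = -11229$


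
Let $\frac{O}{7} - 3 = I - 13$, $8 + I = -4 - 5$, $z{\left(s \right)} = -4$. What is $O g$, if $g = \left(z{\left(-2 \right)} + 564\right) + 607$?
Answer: $-220563$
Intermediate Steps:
$I = -17$ ($I = -8 - 9 = -17$)
$g = 1167$ ($g = \left(-4 + 564\right) + 607 = 560 + 607 = 1167$)
$O = -189$ ($O = 21 + 7 \left(-17 - 13\right) = 21 + 7 \left(-30\right) = 21 - 210 = -189$)
$O g = \left(-189\right) 1167 = -220563$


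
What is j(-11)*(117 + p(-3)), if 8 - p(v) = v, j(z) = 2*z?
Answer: -2816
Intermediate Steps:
p(v) = 8 - v
j(-11)*(117 + p(-3)) = (2*(-11))*(117 + (8 - 1*(-3))) = -22*(117 + (8 + 3)) = -22*(117 + 11) = -22*128 = -2816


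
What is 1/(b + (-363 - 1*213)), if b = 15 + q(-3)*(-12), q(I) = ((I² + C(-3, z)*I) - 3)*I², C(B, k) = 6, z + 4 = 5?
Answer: 1/735 ≈ 0.0013605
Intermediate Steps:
z = 1 (z = -4 + 5 = 1)
q(I) = I²*(-3 + I² + 6*I) (q(I) = ((I² + 6*I) - 3)*I² = (-3 + I² + 6*I)*I² = I²*(-3 + I² + 6*I))
b = 1311 (b = 15 + ((-3)²*(-3 + (-3)² + 6*(-3)))*(-12) = 15 + (9*(-3 + 9 - 18))*(-12) = 15 + (9*(-12))*(-12) = 15 - 108*(-12) = 15 + 1296 = 1311)
1/(b + (-363 - 1*213)) = 1/(1311 + (-363 - 1*213)) = 1/(1311 + (-363 - 213)) = 1/(1311 - 576) = 1/735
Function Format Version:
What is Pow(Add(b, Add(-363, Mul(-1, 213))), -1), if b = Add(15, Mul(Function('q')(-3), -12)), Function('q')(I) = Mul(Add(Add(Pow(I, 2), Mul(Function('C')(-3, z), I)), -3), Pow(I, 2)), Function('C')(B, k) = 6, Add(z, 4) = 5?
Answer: Rational(1, 735) ≈ 0.0013605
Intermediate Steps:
z = 1 (z = Add(-4, 5) = 1)
Function('q')(I) = Mul(Pow(I, 2), Add(-3, Pow(I, 2), Mul(6, I))) (Function('q')(I) = Mul(Add(Add(Pow(I, 2), Mul(6, I)), -3), Pow(I, 2)) = Mul(Add(-3, Pow(I, 2), Mul(6, I)), Pow(I, 2)) = Mul(Pow(I, 2), Add(-3, Pow(I, 2), Mul(6, I))))
b = 1311 (b = Add(15, Mul(Mul(Pow(-3, 2), Add(-3, Pow(-3, 2), Mul(6, -3))), -12)) = Add(15, Mul(Mul(9, Add(-3, 9, -18)), -12)) = Add(15, Mul(Mul(9, -12), -12)) = Add(15, Mul(-108, -12)) = Add(15, 1296) = 1311)
Pow(Add(b, Add(-363, Mul(-1, 213))), -1) = Pow(Add(1311, Add(-363, Mul(-1, 213))), -1) = Pow(Add(1311, Add(-363, -213)), -1) = Pow(Add(1311, -576), -1) = Pow(735, -1) = Rational(1, 735)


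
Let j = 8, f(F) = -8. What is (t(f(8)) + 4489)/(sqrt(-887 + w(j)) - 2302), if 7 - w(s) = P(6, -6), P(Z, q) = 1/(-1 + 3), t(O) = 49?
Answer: -20892952/10600169 - 4538*I*sqrt(3522)/10600169 ≈ -1.971 - 0.025407*I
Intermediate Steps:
P(Z, q) = 1/2
w(s) = 13/2 (w(s) = 7 - 1*1/2 = 7 - 1/2 = 13/2)
(t(f(8)) + 4489)/(sqrt(-887 + w(j)) - 2302) = (49 + 4489)/(sqrt(-887 + 13/2) - 2302) = 4538/(sqrt(-1761/2) - 2302) = 4538/(I*sqrt(3522)/2 - 2302) = 4538/(-2302 + I*sqrt(3522)/2)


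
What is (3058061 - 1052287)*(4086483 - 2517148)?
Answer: 3147731340290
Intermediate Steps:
(3058061 - 1052287)*(4086483 - 2517148) = 2005774*1569335 = 3147731340290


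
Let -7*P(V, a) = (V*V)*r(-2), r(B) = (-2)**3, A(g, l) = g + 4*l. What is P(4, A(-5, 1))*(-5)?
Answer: -640/7 ≈ -91.429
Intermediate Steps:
r(B) = -8
P(V, a) = 8*V**2/7 (P(V, a) = -V*V*(-8)/7 = -V**2*(-8)/7 = -(-8)*V**2/7 = 8*V**2/7)
P(4, A(-5, 1))*(-5) = ((8/7)*4**2)*(-5) = ((8/7)*16)*(-5) = (128/7)*(-5) = -640/7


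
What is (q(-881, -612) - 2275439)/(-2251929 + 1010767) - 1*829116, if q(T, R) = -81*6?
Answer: -1029064996867/1241162 ≈ -8.2911e+5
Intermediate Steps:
q(T, R) = -486
(q(-881, -612) - 2275439)/(-2251929 + 1010767) - 1*829116 = (-486 - 2275439)/(-2251929 + 1010767) - 1*829116 = -2275925/(-1241162) - 829116 = -2275925*(-1/1241162) - 829116 = 2275925/1241162 - 829116 = -1029064996867/1241162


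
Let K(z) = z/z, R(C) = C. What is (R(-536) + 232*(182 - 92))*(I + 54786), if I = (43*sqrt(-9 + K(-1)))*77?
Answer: 1114566384 + 134717968*I*sqrt(2) ≈ 1.1146e+9 + 1.9052e+8*I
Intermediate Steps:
K(z) = 1
I = 6622*I*sqrt(2) (I = (43*sqrt(-9 + 1))*77 = (43*sqrt(-8))*77 = (43*(2*I*sqrt(2)))*77 = (86*I*sqrt(2))*77 = 6622*I*sqrt(2) ≈ 9364.9*I)
(R(-536) + 232*(182 - 92))*(I + 54786) = (-536 + 232*(182 - 92))*(6622*I*sqrt(2) + 54786) = (-536 + 232*90)*(54786 + 6622*I*sqrt(2)) = (-536 + 20880)*(54786 + 6622*I*sqrt(2)) = 20344*(54786 + 6622*I*sqrt(2)) = 1114566384 + 134717968*I*sqrt(2)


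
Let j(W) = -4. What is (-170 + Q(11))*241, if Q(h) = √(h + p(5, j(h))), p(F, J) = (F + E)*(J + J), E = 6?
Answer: -40970 + 241*I*√77 ≈ -40970.0 + 2114.8*I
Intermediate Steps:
p(F, J) = 2*J*(6 + F) (p(F, J) = (F + 6)*(J + J) = (6 + F)*(2*J) = 2*J*(6 + F))
Q(h) = √(-88 + h) (Q(h) = √(h + 2*(-4)*(6 + 5)) = √(h + 2*(-4)*11) = √(h - 88) = √(-88 + h))
(-170 + Q(11))*241 = (-170 + √(-88 + 11))*241 = (-170 + √(-77))*241 = (-170 + I*√77)*241 = -40970 + 241*I*√77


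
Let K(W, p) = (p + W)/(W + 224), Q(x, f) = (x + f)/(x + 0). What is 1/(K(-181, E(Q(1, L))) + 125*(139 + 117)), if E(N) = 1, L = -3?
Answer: 43/1375820 ≈ 3.1254e-5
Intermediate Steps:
Q(x, f) = (f + x)/x
K(W, p) = (W + p)/(224 + W)
1/(K(-181, E(Q(1, L))) + 125*(139 + 117)) = 1/((-181 + 1)/(224 - 181) + 125*(139 + 117)) = 1/(-180/43 + 125*256) = 1/((1/43)*(-180) + 32000) = 1/(-180/43 + 32000) = 1/(1375820/43) = 43/1375820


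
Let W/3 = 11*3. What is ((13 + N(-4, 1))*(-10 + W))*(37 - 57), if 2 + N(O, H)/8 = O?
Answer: 62300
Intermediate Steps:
N(O, H) = -16 + 8*O
W = 99 (W = 3*(11*3) = 3*33 = 99)
((13 + N(-4, 1))*(-10 + W))*(37 - 57) = ((13 + (-16 + 8*(-4)))*(-10 + 99))*(37 - 57) = ((13 + (-16 - 32))*89)*(-20) = ((13 - 48)*89)*(-20) = -35*89*(-20) = -3115*(-20) = 62300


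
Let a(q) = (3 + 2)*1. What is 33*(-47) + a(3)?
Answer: -1546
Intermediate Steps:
a(q) = 5 (a(q) = 5*1 = 5)
33*(-47) + a(3) = 33*(-47) + 5 = -1551 + 5 = -1546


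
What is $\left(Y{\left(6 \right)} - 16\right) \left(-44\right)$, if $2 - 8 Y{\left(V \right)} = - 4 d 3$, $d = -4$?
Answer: $957$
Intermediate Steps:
$Y{\left(V \right)} = - \frac{23}{4}$ ($Y{\left(V \right)} = \frac{1}{4} - \frac{\left(-4\right) \left(-4\right) 3}{8} = \frac{1}{4} - \frac{16 \cdot 3}{8} = \frac{1}{4} - 6 = - \frac{23}{4}$)
$\left(Y{\left(6 \right)} - 16\right) \left(-44\right) = \left(- \frac{23}{4} - 16\right) \left(-44\right) = \left(- \frac{87}{4}\right) \left(-44\right) = 957$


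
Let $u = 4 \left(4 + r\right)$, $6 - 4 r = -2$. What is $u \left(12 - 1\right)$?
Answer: $264$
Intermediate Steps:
$r = 2$ ($r = \frac{3}{2} - - \frac{1}{2} = \frac{3}{2} + \frac{1}{2} = 2$)
$u = 24$ ($u = 4 \left(4 + 2\right) = 4 \cdot 6 = 24$)
$u \left(12 - 1\right) = 24 \left(12 - 1\right) = 24 \cdot 11 = 264$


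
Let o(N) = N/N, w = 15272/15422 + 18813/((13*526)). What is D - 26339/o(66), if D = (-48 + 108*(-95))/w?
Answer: -5739729235673/197282011 ≈ -29094.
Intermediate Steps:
w = 197282011/52727818 (w = 15272*(1/15422) + 18813/6838 = 7636/7711 + 18813*(1/6838) = 7636/7711 + 18813/6838 = 197282011/52727818 ≈ 3.7415)
o(N) = 1
D = -543518347944/197282011 (D = (-48 + 108*(-95))/(197282011/52727818) = (-48 - 10260)*(52727818/197282011) = -10308*52727818/197282011 = -543518347944/197282011 ≈ -2755.0)
D - 26339/o(66) = -543518347944/197282011 - 26339/1 = -543518347944/197282011 - 26339*1 = -543518347944/197282011 - 26339 = -5739729235673/197282011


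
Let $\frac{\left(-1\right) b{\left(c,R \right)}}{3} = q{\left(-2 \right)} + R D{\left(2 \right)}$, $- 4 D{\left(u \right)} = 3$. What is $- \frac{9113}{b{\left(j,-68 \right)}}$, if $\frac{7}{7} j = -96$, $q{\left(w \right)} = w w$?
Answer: $\frac{9113}{165} \approx 55.23$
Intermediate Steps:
$D{\left(u \right)} = - \frac{3}{4}$ ($D{\left(u \right)} = \left(- \frac{1}{4}\right) 3 = - \frac{3}{4}$)
$q{\left(w \right)} = w^{2}$
$j = -96$
$b{\left(c,R \right)} = -12 + \frac{9 R}{4}$ ($b{\left(c,R \right)} = - 3 \left(\left(-2\right)^{2} + R \left(- \frac{3}{4}\right)\right) = - 3 \left(4 - \frac{3 R}{4}\right) = -12 + \frac{9 R}{4}$)
$- \frac{9113}{b{\left(j,-68 \right)}} = - \frac{9113}{-12 + \frac{9}{4} \left(-68\right)} = - \frac{9113}{-12 - 153} = - \frac{9113}{-165} = - \frac{9113 \left(-1\right)}{165} = \left(-1\right) \left(- \frac{9113}{165}\right) = \frac{9113}{165}$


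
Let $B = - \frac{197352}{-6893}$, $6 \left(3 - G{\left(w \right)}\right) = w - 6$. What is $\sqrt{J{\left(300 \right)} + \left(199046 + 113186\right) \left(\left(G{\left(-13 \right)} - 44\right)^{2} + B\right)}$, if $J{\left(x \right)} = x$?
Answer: $\frac{\sqrt{194933826655460086}}{20679} \approx 21351.0$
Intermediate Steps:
$G{\left(w \right)} = 4 - \frac{w}{6}$ ($G{\left(w \right)} = 3 - \frac{w - 6}{6} = 3 - \frac{-6 + w}{6} = 3 - \left(-1 + \frac{w}{6}\right) = 4 - \frac{w}{6}$)
$B = \frac{197352}{6893}$ ($B = \left(-197352\right) \left(- \frac{1}{6893}\right) = \frac{197352}{6893} \approx 28.631$)
$\sqrt{J{\left(300 \right)} + \left(199046 + 113186\right) \left(\left(G{\left(-13 \right)} - 44\right)^{2} + B\right)} = \sqrt{300 + \left(199046 + 113186\right) \left(\left(\left(4 - - \frac{13}{6}\right) - 44\right)^{2} + \frac{197352}{6893}\right)} = \sqrt{300 + 312232 \left(\left(\left(4 + \frac{13}{6}\right) - 44\right)^{2} + \frac{197352}{6893}\right)} = \sqrt{300 + 312232 \left(\left(\frac{37}{6} - 44\right)^{2} + \frac{197352}{6893}\right)} = \sqrt{300 + 312232 \left(\left(- \frac{227}{6}\right)^{2} + \frac{197352}{6893}\right)} = \sqrt{300 + 312232 \left(\frac{51529}{36} + \frac{197352}{6893}\right)} = \sqrt{300 + 312232 \cdot \frac{362294069}{248148}} = \sqrt{300 + \frac{28279950438002}{62037}} = \sqrt{\frac{28279969049102}{62037}} = \frac{\sqrt{194933826655460086}}{20679}$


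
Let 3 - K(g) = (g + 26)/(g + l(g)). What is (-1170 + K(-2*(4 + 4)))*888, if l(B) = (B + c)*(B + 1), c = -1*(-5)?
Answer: -154416984/149 ≈ -1.0364e+6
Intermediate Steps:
c = 5
l(B) = (1 + B)*(5 + B) (l(B) = (B + 5)*(B + 1) = (5 + B)*(1 + B) = (1 + B)*(5 + B))
K(g) = 3 - (26 + g)/(5 + g**2 + 7*g) (K(g) = 3 - (g + 26)/(g + (5 + g**2 + 6*g)) = 3 - (26 + g)/(5 + g**2 + 7*g))
(-1170 + K(-2*(4 + 4)))*888 = (-1170 + (-11 + 3*(-2*(4 + 4))**2 + 20*(-2*(4 + 4)))/(5 + (-2*(4 + 4))**2 + 7*(-2*(4 + 4))))*888 = (-1170 + (-11 + 3*(-2*8)**2 + 20*(-2*8))/(5 + (-2*8)**2 + 7*(-2*8)))*888 = (-1170 + (-11 + 3*(-16)**2 + 20*(-16))/(5 + (-16)**2 + 7*(-16)))*888 = (-1170 + (-11 + 3*256 - 320)/(5 + 256 - 112))*888 = (-1170 + (-11 + 768 - 320)/149)*888 = (-1170 + (1/149)*437)*888 = (-1170 + 437/149)*888 = -173893/149*888 = -154416984/149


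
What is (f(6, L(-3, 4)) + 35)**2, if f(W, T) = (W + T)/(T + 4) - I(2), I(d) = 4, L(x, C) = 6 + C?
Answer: 50625/49 ≈ 1033.2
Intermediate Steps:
f(W, T) = -4 + (T + W)/(4 + T) (f(W, T) = (W + T)/(T + 4) - 1*4 = (T + W)/(4 + T) - 4 = -4 + (T + W)/(4 + T))
(f(6, L(-3, 4)) + 35)**2 = ((-16 + 6 - 3*(6 + 4))/(4 + (6 + 4)) + 35)**2 = ((-16 + 6 - 3*10)/(4 + 10) + 35)**2 = ((-16 + 6 - 30)/14 + 35)**2 = ((1/14)*(-40) + 35)**2 = (-20/7 + 35)**2 = (225/7)**2 = 50625/49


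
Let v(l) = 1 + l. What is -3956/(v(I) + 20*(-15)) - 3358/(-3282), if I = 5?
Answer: 388079/26803 ≈ 14.479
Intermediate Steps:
-3956/(v(I) + 20*(-15)) - 3358/(-3282) = -3956/((1 + 5) + 20*(-15)) - 3358/(-3282) = -3956/(6 - 300) - 3358*(-1/3282) = -3956/(-294) + 1679/1641 = -3956*(-1/294) + 1679/1641 = 1978/147 + 1679/1641 = 388079/26803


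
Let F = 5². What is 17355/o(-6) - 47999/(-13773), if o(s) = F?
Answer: 48046078/68865 ≈ 697.68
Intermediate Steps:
F = 25
o(s) = 25
17355/o(-6) - 47999/(-13773) = 17355/25 - 47999/(-13773) = 17355*(1/25) - 47999*(-1/13773) = 3471/5 + 47999/13773 = 48046078/68865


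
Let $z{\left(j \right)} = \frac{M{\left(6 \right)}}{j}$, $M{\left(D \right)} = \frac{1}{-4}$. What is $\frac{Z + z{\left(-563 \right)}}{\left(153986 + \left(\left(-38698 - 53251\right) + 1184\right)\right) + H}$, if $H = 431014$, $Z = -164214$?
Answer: $- \frac{369809927}{1113017220} \approx -0.33226$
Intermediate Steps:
$M{\left(D \right)} = - \frac{1}{4}$
$z{\left(j \right)} = - \frac{1}{4 j}$
$\frac{Z + z{\left(-563 \right)}}{\left(153986 + \left(\left(-38698 - 53251\right) + 1184\right)\right) + H} = \frac{-164214 - \frac{1}{4 \left(-563\right)}}{\left(153986 + \left(\left(-38698 - 53251\right) + 1184\right)\right) + 431014} = \frac{-164214 - - \frac{1}{2252}}{\left(153986 + \left(-91949 + 1184\right)\right) + 431014} = \frac{-164214 + \frac{1}{2252}}{\left(153986 - 90765\right) + 431014} = - \frac{369809927}{2252 \left(63221 + 431014\right)} = - \frac{369809927}{2252 \cdot 494235} = \left(- \frac{369809927}{2252}\right) \frac{1}{494235} = - \frac{369809927}{1113017220}$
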